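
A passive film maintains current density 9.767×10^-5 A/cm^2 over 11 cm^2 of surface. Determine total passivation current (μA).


I = i_pass * A, then convert A → μA (×10^6)
I = 9.767×10^-5 * 11 * 10^6 = 1074.37 μA

1074.37 μA


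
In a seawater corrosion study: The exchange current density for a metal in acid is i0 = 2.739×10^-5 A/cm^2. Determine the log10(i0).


i0 = 2.739×10^-5 A/cm^2
log10(i0) = -4.562

-4.562


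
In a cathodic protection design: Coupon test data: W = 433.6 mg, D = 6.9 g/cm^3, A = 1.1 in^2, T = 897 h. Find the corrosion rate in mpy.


Apply the mpy weight-loss relation: CR = 534 * W / (D * A * T)
Numerator: 534 * 433.6 = 231542.4
Denominator: 6.9 * 1.1 * 897 = 6808.23
CR = 231542.4 / 6808.23 = 34.00919 mpy

34.00919 mpy


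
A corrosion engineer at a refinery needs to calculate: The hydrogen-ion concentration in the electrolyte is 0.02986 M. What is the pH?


pH = −log10[H+]
pH = −log10(0.02986) = 1.52

1.52


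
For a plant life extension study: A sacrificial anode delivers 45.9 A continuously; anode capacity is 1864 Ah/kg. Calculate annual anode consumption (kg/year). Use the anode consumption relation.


Annual consumption = current * hours per year / capacity
Rate = 45.9 * 8760 / 1864 = 215.7 kg/year

215.7 kg/year


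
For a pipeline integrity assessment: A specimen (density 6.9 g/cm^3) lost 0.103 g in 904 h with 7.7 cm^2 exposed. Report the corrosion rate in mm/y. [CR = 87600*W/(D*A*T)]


Apply the mm/y weight-loss relation: CR = 87600 * W / (D * A * T)
Numerator: 87600 * 0.103 = 9022.8
Denominator: 6.9 * 7.7 * 904 = 48029.52
CR = 9022.8 / 48029.52 = 0.18786 mm/y

0.18786 mm/y


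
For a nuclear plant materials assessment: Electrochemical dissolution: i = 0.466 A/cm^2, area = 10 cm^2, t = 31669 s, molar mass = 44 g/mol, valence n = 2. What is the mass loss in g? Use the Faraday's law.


Apply Faraday's law: m = i*A*t*M / (n*F)
Total charge passed Q = i*A*t = 0.466*10*31669 = 147577.54 C
m = Q*M/(n*F) = 147577.54*44/(2*96485) = 33.64985 g

33.64985 g


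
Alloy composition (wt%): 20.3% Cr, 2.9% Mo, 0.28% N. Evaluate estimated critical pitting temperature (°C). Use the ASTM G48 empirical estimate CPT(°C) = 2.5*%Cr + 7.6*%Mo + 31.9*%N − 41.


Apply the ASTM G48 empirical CPT estimate: CPT(°C) = 2.5*%Cr + 7.6*%Mo + 31.9*%N − 41
2.5*20.3 = 50.75; 7.6*2.9 = 22.04; 31.9*0.28 = 8.932
CPT = 50.75 + 22.04 + 8.932 − 41 = 40.722 °C
Rounded to 0.1 °C: CPT ≈ 40.7 °C

40.7 °C


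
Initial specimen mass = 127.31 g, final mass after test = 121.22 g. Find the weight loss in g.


Weight loss = initial − final
WL = 127.31 − 121.22 = 6.09 g

6.09 g


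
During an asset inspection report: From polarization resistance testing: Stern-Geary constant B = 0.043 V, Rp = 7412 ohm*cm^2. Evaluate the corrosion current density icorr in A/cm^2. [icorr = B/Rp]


Apply the Stern-Geary relation: icorr = B / Rp
icorr = 0.043 / 7412 = 5.801×10^-6 A/cm^2

5.801×10^-6 A/cm^2


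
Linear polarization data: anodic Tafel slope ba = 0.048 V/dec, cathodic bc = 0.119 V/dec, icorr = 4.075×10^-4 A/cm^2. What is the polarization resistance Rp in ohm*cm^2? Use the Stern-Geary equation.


Apply the Stern-Geary equation: Rp = ba*bc / (2.303*icorr*(ba+bc))
ba*bc = 0.048*0.119 = 0.005712
ba+bc = 0.167; 2.303*icorr*(ba+bc) = 2.303*4.075×10^-4*0.167 = 1.5672491×10^-4
Rp = 0.005712 / 1.5672491×10^-4 = 36.45 ohm*cm^2

36.45 ohm*cm^2


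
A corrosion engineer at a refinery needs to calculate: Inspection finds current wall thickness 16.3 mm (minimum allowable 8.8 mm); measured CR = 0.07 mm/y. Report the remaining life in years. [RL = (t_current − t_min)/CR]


Apply the remaining-life relation: RL = (t_current − t_min) / CR
RL = (16.3 − 8.8) / 0.07 = 7.5 / 0.07 = 107.1 years

107.1 years


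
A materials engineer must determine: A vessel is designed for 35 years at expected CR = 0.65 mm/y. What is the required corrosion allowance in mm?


Corrosion allowance = CR × design life
CA = 0.65 * 35 = 22.75 mm

22.75 mm


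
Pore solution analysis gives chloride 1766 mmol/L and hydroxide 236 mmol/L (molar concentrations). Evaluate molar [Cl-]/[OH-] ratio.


Threshold parameter = [Cl-] / [OH-] (molar basis; both in mmol/L, so units cancel)
Ratio = 1766 / 236 = 7.48

7.48


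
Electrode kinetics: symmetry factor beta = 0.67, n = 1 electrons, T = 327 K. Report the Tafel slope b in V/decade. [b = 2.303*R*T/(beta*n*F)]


Apply the Tafel slope relation: b = 2.303*R*T/(beta*n*F)
Numerator: 2.303 * 8.314 * 327 = 6261.12
Denominator: 0.67 * 1 * 96485 = 64644.95
b = 6261.12 / 64644.95 = 0.0969 V/decade

0.0969 V/decade


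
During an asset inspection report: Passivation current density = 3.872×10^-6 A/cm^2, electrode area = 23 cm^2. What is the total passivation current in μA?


I = i_pass * A, then convert A → μA (×10^6)
I = 3.872×10^-6 * 23 * 10^6 = 89.06 μA

89.06 μA


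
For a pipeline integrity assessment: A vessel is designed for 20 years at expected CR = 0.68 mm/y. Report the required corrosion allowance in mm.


Corrosion allowance = CR × design life
CA = 0.68 * 20 = 13.6 mm

13.6 mm


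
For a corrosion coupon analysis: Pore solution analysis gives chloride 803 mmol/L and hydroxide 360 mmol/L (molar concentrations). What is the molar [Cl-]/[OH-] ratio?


Threshold parameter = [Cl-] / [OH-] (molar basis; both in mmol/L, so units cancel)
Ratio = 803 / 360 = 2.23

2.23


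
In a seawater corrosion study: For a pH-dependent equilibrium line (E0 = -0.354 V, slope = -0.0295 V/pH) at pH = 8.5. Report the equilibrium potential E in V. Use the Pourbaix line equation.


Apply the Pourbaix line equation: E = E0 + slope*pH
E = -0.354 + (-0.0295)*8.5 = -0.354 + (-0.25075) = -0.60475 V
Rounded to 4 decimal places: E = -0.6048 V

-0.6048 V


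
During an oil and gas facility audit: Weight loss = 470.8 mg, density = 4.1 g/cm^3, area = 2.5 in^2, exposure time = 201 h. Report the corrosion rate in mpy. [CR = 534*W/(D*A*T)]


Apply the mpy weight-loss relation: CR = 534 * W / (D * A * T)
Numerator: 534 * 470.8 = 251407.2
Denominator: 4.1 * 2.5 * 201 = 2060.25
CR = 251407.2 / 2060.25 = 122.028 mpy

122.028 mpy


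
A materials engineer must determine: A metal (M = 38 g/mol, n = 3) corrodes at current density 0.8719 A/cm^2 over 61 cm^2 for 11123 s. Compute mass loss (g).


Apply Faraday's law: m = i*A*t*M / (n*F)
Total charge passed Q = i*A*t = 0.8719*61*11123 = 591586.7657 C
m = Q*M/(n*F) = 591586.7657*38/(3*96485) = 77.6642 g

77.6642 g


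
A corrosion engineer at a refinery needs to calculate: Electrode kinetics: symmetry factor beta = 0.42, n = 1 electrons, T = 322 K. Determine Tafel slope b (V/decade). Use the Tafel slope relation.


Apply the Tafel slope relation: b = 2.303*R*T/(beta*n*F)
Numerator: 2.303 * 8.314 * 322 = 6165.38
Denominator: 0.42 * 1 * 96485 = 40523.7
b = 6165.38 / 40523.7 = 0.1521 V/decade

0.1521 V/decade


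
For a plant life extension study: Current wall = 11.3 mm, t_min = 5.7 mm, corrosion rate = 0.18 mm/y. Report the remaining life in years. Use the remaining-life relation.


Apply the remaining-life relation: RL = (t_current − t_min) / CR
RL = (11.3 − 5.7) / 0.18 = 5.6 / 0.18 = 31.1 years

31.1 years


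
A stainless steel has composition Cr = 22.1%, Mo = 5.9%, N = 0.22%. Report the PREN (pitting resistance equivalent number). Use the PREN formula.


Apply the PREN formula: PREN = Cr + 3.3*Mo + 16*N
PREN = 22.1 + 3.3*5.9 + 16*0.22
PREN = 22.1 + 19.47 + 3.52 = 45.09

45.09


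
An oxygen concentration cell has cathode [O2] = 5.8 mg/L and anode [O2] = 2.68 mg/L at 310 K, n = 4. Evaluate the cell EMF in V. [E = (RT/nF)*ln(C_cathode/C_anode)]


Apply the Nernst concentration-cell relation: E = (RT/nF)*ln(C_cathode/C_anode)
RT/nF = 8.314*310/(4*96485) = 0.00667808 V
ln(5.8/2.68) = 0.77204
E = 0.00667808 * 0.77204 = 0.00516 V

0.00516 V


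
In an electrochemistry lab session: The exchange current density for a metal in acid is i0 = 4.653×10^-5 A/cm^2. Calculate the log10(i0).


i0 = 4.653×10^-5 A/cm^2
log10(i0) = -4.332

-4.332


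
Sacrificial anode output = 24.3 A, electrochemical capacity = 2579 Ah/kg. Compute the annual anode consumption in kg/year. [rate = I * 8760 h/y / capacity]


Annual consumption = current * hours per year / capacity
Rate = 24.3 * 8760 / 2579 = 82.5 kg/year

82.5 kg/year


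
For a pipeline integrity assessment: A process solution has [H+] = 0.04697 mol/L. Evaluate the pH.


pH = −log10[H+]
pH = −log10(0.04697) = 1.33

1.33


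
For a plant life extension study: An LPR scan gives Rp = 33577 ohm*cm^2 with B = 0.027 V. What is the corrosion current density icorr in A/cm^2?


Apply the Stern-Geary relation: icorr = B / Rp
icorr = 0.027 / 33577 = 8.041×10^-7 A/cm^2

8.041×10^-7 A/cm^2


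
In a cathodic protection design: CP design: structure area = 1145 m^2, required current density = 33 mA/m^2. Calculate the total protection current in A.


I = area * current density, then convert mA → A (÷1000)
I = 1145 * 33 / 1000 = 37.79 A

37.79 A


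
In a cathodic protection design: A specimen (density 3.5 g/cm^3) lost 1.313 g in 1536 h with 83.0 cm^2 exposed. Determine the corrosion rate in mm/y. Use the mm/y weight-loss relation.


Apply the mm/y weight-loss relation: CR = 87600 * W / (D * A * T)
Numerator: 87600 * 1.313 = 115018.8
Denominator: 3.5 * 83.0 * 1536 = 446208.0
CR = 115018.8 / 446208.0 = 0.257769 mm/y

0.257769 mm/y


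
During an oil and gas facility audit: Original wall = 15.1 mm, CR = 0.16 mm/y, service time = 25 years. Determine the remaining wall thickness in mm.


Remaining wall = original − CR × time
t = 15.1 − 0.16*25 = 15.1 − 4.0 = 11.1 mm

11.1 mm


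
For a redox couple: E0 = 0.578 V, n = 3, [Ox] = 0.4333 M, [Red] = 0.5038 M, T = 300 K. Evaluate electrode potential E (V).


Apply the Nernst equation: E = E0 + (RT/nF)*ln([Ox]/[Red])
Step 1: RT/nF = 8.314*300/(3*96485) = 0.00861688 V
Step 2: [Ox]/[Red] = 0.4333/0.5038 = 0.860064
Step 3: ln(0.860064) = -0.150748
Step 4: correction = 0.00861688 * -0.150748 = -0.001 V
E = 0.578 + -0.001 = 0.577 V

0.577 V


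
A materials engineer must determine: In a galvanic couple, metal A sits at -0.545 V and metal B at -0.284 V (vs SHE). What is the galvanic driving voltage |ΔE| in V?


Driving voltage is the absolute potential difference.
|ΔE| = |-0.545 − (-0.284)| = 0.261 V

0.261 V


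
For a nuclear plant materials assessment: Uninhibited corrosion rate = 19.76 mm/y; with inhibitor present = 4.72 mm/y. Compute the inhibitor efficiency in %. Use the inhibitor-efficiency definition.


Apply the inhibitor-efficiency definition: IE = (CR_blank − CR_inh)/CR_blank × 100
IE = (19.76 − 4.72) / 19.76 × 100
IE = 15.04 / 19.76 × 100 = 76.1 %

76.1 %


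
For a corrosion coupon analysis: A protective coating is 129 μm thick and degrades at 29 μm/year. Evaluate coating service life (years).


Service life = thickness / degradation rate
Life = 129 / 29 = 4.4 years

4.4 years


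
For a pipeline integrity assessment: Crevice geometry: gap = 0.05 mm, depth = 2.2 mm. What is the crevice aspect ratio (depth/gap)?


Aspect ratio = depth / gap
Ratio = 2.2 / 0.05 = 44.0

44.0


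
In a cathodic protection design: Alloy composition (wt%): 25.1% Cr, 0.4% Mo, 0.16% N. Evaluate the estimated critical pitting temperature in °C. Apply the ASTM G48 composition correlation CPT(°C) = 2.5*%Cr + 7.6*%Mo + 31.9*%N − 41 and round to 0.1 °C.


Apply the ASTM G48 empirical CPT estimate: CPT(°C) = 2.5*%Cr + 7.6*%Mo + 31.9*%N − 41
2.5*25.1 = 62.75; 7.6*0.4 = 3.04; 31.9*0.16 = 5.104
CPT = 62.75 + 3.04 + 5.104 − 41 = 29.894 °C
Rounded to 0.1 °C: CPT ≈ 29.9 °C

29.9 °C


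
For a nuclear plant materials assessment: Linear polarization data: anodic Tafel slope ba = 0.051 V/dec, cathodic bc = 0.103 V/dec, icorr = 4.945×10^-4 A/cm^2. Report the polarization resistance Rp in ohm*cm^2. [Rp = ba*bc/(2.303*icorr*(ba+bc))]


Apply the Stern-Geary equation: Rp = ba*bc / (2.303*icorr*(ba+bc))
ba*bc = 0.051*0.103 = 0.005253
ba+bc = 0.154; 2.303*icorr*(ba+bc) = 2.303*4.945×10^-4*0.154 = 1.7538036×10^-4
Rp = 0.005253 / 1.7538036×10^-4 = 30.0 ohm*cm^2

30.0 ohm*cm^2


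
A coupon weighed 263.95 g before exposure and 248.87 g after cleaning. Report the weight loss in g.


Weight loss = initial − final
WL = 263.95 − 248.87 = 15.08 g

15.08 g


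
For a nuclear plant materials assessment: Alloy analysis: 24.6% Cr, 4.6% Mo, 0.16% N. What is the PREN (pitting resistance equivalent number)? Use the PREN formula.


Apply the PREN formula: PREN = Cr + 3.3*Mo + 16*N
PREN = 24.6 + 3.3*4.6 + 16*0.16
PREN = 24.6 + 15.18 + 2.56 = 42.34

42.34


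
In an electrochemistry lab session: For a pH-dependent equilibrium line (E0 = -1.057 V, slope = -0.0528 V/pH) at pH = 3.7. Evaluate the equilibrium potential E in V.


Apply the Pourbaix line equation: E = E0 + slope*pH
E = -1.057 + (-0.0528)*3.7 = -1.057 + (-0.19536) = -1.25236 V
Rounded to 4 decimal places: E = -1.2524 V

-1.2524 V


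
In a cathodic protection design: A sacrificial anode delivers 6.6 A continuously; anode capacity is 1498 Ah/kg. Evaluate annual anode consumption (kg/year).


Annual consumption = current * hours per year / capacity
Rate = 6.6 * 8760 / 1498 = 38.6 kg/year

38.6 kg/year


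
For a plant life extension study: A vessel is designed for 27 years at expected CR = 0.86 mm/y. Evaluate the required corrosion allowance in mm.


Corrosion allowance = CR × design life
CA = 0.86 * 27 = 23.22 mm

23.22 mm


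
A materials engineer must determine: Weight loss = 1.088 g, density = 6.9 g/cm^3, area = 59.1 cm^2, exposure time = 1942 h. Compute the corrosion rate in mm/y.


Apply the mm/y weight-loss relation: CR = 87600 * W / (D * A * T)
Numerator: 87600 * 1.088 = 95308.8
Denominator: 6.9 * 59.1 * 1942 = 791928.18
CR = 95308.8 / 791928.18 = 0.12035 mm/y

0.12035 mm/y


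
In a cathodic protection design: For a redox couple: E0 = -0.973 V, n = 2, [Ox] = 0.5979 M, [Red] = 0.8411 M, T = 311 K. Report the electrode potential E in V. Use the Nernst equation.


Apply the Nernst equation: E = E0 + (RT/nF)*ln([Ox]/[Red])
Step 1: RT/nF = 8.314*311/(2*96485) = 0.01339925 V
Step 2: [Ox]/[Red] = 0.5979/0.8411 = 0.710855
Step 3: ln(0.710855) = -0.341287
Step 4: correction = 0.01339925 * -0.341287 = -0.0046 V
E = -0.973 + -0.0046 = -0.9776 V

-0.9776 V


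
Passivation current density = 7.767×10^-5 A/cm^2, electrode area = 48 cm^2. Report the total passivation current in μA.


I = i_pass * A, then convert A → μA (×10^6)
I = 7.767×10^-5 * 48 * 10^6 = 3728.16 μA

3728.16 μA


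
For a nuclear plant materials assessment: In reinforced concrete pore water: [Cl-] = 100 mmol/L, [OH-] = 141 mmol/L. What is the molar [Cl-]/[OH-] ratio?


Threshold parameter = [Cl-] / [OH-] (molar basis; both in mmol/L, so units cancel)
Ratio = 100 / 141 = 0.71

0.71


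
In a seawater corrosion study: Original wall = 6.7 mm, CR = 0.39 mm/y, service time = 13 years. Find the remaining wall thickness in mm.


Remaining wall = original − CR × time
t = 6.7 − 0.39*13 = 6.7 − 5.07 = 1.63 mm

1.63 mm


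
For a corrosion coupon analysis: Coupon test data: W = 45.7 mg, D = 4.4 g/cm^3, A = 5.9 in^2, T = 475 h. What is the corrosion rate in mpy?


Apply the mpy weight-loss relation: CR = 534 * W / (D * A * T)
Numerator: 534 * 45.7 = 24403.8
Denominator: 4.4 * 5.9 * 475 = 12331.0
CR = 24403.8 / 12331.0 = 1.97906 mpy

1.97906 mpy


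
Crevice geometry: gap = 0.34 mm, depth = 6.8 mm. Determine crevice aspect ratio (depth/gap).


Aspect ratio = depth / gap
Ratio = 6.8 / 0.34 = 20.0

20.0


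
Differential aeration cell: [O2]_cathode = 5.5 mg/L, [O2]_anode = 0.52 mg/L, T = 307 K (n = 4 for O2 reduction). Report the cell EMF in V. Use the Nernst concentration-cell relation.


Apply the Nernst concentration-cell relation: E = (RT/nF)*ln(C_cathode/C_anode)
RT/nF = 8.314*307/(4*96485) = 0.00661346 V
ln(5.5/0.52) = 2.35867
E = 0.00661346 * 2.35867 = 0.0156 V

0.0156 V


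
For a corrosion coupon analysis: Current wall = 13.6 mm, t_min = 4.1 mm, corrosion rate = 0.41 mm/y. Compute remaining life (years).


Apply the remaining-life relation: RL = (t_current − t_min) / CR
RL = (13.6 − 4.1) / 0.41 = 9.5 / 0.41 = 23.2 years

23.2 years


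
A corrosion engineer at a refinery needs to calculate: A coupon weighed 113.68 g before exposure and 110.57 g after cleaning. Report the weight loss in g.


Weight loss = initial − final
WL = 113.68 − 110.57 = 3.11 g

3.11 g


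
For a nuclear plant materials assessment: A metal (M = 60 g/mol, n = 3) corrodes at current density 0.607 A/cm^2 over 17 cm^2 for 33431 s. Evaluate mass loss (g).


Apply Faraday's law: m = i*A*t*M / (n*F)
Total charge passed Q = i*A*t = 0.607*17*33431 = 344974.489 C
m = Q*M/(n*F) = 344974.489*60/(3*96485) = 71.50842 g

71.50842 g


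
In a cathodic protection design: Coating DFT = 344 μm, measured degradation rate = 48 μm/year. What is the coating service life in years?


Service life = thickness / degradation rate
Life = 344 / 48 = 7.2 years

7.2 years


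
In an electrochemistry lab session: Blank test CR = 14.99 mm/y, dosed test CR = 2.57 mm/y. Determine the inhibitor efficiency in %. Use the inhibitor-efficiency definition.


Apply the inhibitor-efficiency definition: IE = (CR_blank − CR_inh)/CR_blank × 100
IE = (14.99 − 2.57) / 14.99 × 100
IE = 12.42 / 14.99 × 100 = 82.9 %

82.9 %


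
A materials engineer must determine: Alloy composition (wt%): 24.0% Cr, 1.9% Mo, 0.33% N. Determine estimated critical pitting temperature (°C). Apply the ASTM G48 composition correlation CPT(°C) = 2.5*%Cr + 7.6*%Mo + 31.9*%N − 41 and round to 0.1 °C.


Apply the ASTM G48 empirical CPT estimate: CPT(°C) = 2.5*%Cr + 7.6*%Mo + 31.9*%N − 41
2.5*24.0 = 60; 7.6*1.9 = 14.44; 31.9*0.33 = 10.527
CPT = 60 + 14.44 + 10.527 − 41 = 43.967 °C
Rounded to 0.1 °C: CPT ≈ 44.0 °C

44.0 °C


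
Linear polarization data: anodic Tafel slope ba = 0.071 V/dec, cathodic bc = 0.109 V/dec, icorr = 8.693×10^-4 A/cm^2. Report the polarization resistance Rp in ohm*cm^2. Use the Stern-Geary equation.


Apply the Stern-Geary equation: Rp = ba*bc / (2.303*icorr*(ba+bc))
ba*bc = 0.071*0.109 = 0.007739
ba+bc = 0.18; 2.303*icorr*(ba+bc) = 2.303*8.693×10^-4*0.18 = 3.6035962×10^-4
Rp = 0.007739 / 3.6035962×10^-4 = 21.48 ohm*cm^2

21.48 ohm*cm^2


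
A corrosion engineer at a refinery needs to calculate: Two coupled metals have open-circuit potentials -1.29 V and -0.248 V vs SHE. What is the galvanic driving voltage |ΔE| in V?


Driving voltage is the absolute potential difference.
|ΔE| = |-1.29 − (-0.248)| = 1.042 V

1.042 V


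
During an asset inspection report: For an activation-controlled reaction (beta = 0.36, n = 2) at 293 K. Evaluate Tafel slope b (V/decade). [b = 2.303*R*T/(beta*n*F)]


Apply the Tafel slope relation: b = 2.303*R*T/(beta*n*F)
Numerator: 2.303 * 8.314 * 293 = 5610.11
Denominator: 0.36 * 2 * 96485 = 69469.2
b = 5610.11 / 69469.2 = 0.081 V/decade

0.081 V/decade


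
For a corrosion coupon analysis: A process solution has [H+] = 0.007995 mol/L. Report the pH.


pH = −log10[H+]
pH = −log10(0.007995) = 2.1

2.1


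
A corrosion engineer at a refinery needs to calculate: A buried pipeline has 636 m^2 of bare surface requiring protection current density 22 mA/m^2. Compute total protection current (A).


I = area * current density, then convert mA → A (÷1000)
I = 636 * 22 / 1000 = 13.99 A

13.99 A


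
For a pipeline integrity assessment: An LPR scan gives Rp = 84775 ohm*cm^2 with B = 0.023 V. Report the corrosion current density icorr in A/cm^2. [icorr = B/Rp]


Apply the Stern-Geary relation: icorr = B / Rp
icorr = 0.023 / 84775 = 2.713×10^-7 A/cm^2

2.713×10^-7 A/cm^2


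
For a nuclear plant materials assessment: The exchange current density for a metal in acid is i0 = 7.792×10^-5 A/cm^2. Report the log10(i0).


i0 = 7.792×10^-5 A/cm^2
log10(i0) = -4.108

-4.108


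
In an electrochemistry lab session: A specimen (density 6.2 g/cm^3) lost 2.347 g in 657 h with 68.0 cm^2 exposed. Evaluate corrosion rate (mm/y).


Apply the mm/y weight-loss relation: CR = 87600 * W / (D * A * T)
Numerator: 87600 * 2.347 = 205597.2
Denominator: 6.2 * 68.0 * 657 = 276991.2
CR = 205597.2 / 276991.2 = 0.74225 mm/y

0.74225 mm/y


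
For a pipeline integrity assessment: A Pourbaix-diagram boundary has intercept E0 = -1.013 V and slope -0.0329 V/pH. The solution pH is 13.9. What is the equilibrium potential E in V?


Apply the Pourbaix line equation: E = E0 + slope*pH
E = -1.013 + (-0.0329)*13.9 = -1.013 + (-0.45731) = -1.47031 V
Rounded to 4 decimal places: E = -1.4703 V

-1.4703 V


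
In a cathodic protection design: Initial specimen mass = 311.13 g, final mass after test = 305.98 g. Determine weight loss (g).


Weight loss = initial − final
WL = 311.13 − 305.98 = 5.15 g

5.15 g


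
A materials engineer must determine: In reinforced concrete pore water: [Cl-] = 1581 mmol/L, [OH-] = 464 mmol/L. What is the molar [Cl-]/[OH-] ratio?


Threshold parameter = [Cl-] / [OH-] (molar basis; both in mmol/L, so units cancel)
Ratio = 1581 / 464 = 3.41

3.41


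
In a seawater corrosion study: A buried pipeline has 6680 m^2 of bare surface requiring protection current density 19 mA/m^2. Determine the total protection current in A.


I = area * current density, then convert mA → A (÷1000)
I = 6680 * 19 / 1000 = 126.92 A

126.92 A


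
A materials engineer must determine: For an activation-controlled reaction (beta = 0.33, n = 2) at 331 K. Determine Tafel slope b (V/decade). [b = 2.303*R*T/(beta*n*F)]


Apply the Tafel slope relation: b = 2.303*R*T/(beta*n*F)
Numerator: 2.303 * 8.314 * 331 = 6337.7
Denominator: 0.33 * 2 * 96485 = 63680.1
b = 6337.7 / 63680.1 = 0.1 V/decade

0.1 V/decade


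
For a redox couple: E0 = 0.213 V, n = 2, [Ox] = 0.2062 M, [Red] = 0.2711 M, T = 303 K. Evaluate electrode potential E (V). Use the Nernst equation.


Apply the Nernst equation: E = E0 + (RT/nF)*ln([Ox]/[Red])
Step 1: RT/nF = 8.314*303/(2*96485) = 0.01305458 V
Step 2: [Ox]/[Red] = 0.2062/0.2711 = 0.760605
Step 3: ln(0.760605) = -0.273641
Step 4: correction = 0.01305458 * -0.273641 = -0.0036 V
E = 0.213 + -0.0036 = 0.2094 V

0.2094 V


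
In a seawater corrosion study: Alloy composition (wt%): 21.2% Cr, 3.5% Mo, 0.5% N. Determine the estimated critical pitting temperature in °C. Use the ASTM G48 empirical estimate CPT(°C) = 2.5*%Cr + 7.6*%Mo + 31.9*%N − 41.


Apply the ASTM G48 empirical CPT estimate: CPT(°C) = 2.5*%Cr + 7.6*%Mo + 31.9*%N − 41
2.5*21.2 = 53; 7.6*3.5 = 26.6; 31.9*0.5 = 15.95
CPT = 53 + 26.6 + 15.95 − 41 = 54.55 °C
Rounded to 0.1 °C: CPT ≈ 54.6 °C

54.6 °C


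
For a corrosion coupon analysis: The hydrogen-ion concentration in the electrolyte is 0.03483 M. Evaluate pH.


pH = −log10[H+]
pH = −log10(0.03483) = 1.46

1.46


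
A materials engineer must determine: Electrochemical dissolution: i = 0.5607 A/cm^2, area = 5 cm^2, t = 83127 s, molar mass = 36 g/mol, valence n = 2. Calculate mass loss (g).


Apply Faraday's law: m = i*A*t*M / (n*F)
Total charge passed Q = i*A*t = 0.5607*5*83127 = 233046.5445 C
m = Q*M/(n*F) = 233046.5445*36/(2*96485) = 43.4766 g

43.4766 g


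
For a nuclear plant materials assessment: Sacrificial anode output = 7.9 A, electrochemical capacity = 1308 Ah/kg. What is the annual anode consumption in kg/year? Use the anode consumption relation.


Annual consumption = current * hours per year / capacity
Rate = 7.9 * 8760 / 1308 = 52.9 kg/year

52.9 kg/year


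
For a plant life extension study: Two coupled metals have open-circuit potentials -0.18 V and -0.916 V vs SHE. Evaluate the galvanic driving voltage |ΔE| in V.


Driving voltage is the absolute potential difference.
|ΔE| = |-0.18 − (-0.916)| = 0.736 V

0.736 V


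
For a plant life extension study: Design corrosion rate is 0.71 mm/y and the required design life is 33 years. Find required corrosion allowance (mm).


Corrosion allowance = CR × design life
CA = 0.71 * 33 = 23.43 mm

23.43 mm


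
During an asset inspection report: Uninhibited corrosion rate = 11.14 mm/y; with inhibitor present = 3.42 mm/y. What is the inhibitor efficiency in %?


Apply the inhibitor-efficiency definition: IE = (CR_blank − CR_inh)/CR_blank × 100
IE = (11.14 − 3.42) / 11.14 × 100
IE = 7.72 / 11.14 × 100 = 69.3 %

69.3 %


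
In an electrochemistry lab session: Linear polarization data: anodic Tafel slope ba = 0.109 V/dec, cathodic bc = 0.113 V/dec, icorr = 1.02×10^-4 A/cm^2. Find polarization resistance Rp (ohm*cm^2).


Apply the Stern-Geary equation: Rp = ba*bc / (2.303*icorr*(ba+bc))
ba*bc = 0.109*0.113 = 0.012317
ba+bc = 0.222; 2.303*icorr*(ba+bc) = 2.303*1.02×10^-4*0.222 = 5.2149132×10^-5
Rp = 0.012317 / 5.2149132×10^-5 = 236.19 ohm*cm^2

236.19 ohm*cm^2


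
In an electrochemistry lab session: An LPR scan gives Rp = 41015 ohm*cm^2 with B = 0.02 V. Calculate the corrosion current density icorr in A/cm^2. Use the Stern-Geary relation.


Apply the Stern-Geary relation: icorr = B / Rp
icorr = 0.02 / 41015 = 4.876×10^-7 A/cm^2

4.876×10^-7 A/cm^2


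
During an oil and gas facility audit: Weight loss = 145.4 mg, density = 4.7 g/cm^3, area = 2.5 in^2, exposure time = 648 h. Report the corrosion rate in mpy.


Apply the mpy weight-loss relation: CR = 534 * W / (D * A * T)
Numerator: 534 * 145.4 = 77643.6
Denominator: 4.7 * 2.5 * 648 = 7614.0
CR = 77643.6 / 7614.0 = 10.197 mpy

10.197 mpy


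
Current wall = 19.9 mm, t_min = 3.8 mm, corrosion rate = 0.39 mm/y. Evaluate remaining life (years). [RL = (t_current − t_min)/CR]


Apply the remaining-life relation: RL = (t_current − t_min) / CR
RL = (19.9 − 3.8) / 0.39 = 16.1 / 0.39 = 41.3 years

41.3 years


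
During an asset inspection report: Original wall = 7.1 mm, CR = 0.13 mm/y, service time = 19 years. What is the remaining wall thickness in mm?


Remaining wall = original − CR × time
t = 7.1 − 0.13*19 = 7.1 − 2.47 = 4.63 mm

4.63 mm


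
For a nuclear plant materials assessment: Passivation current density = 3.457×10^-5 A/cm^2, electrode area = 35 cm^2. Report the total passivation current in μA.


I = i_pass * A, then convert A → μA (×10^6)
I = 3.457×10^-5 * 35 * 10^6 = 1209.95 μA

1209.95 μA


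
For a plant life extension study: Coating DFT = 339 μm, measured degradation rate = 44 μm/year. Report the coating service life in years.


Service life = thickness / degradation rate
Life = 339 / 44 = 7.7 years

7.7 years


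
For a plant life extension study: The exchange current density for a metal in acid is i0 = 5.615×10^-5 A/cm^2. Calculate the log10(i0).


i0 = 5.615×10^-5 A/cm^2
log10(i0) = -4.251

-4.251


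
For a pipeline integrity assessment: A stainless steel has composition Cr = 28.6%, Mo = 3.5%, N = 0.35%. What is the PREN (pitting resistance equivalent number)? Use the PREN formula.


Apply the PREN formula: PREN = Cr + 3.3*Mo + 16*N
PREN = 28.6 + 3.3*3.5 + 16*0.35
PREN = 28.6 + 11.55 + 5.6 = 45.75

45.75


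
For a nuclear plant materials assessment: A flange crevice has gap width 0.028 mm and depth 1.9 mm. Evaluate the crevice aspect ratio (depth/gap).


Aspect ratio = depth / gap
Ratio = 1.9 / 0.028 = 67.9

67.9


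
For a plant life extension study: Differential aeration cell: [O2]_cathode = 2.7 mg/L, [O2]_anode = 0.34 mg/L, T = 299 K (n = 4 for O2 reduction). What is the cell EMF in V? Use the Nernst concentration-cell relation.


Apply the Nernst concentration-cell relation: E = (RT/nF)*ln(C_cathode/C_anode)
RT/nF = 8.314*299/(4*96485) = 0.00644112 V
ln(2.7/0.34) = 2.07206
E = 0.00644112 * 2.07206 = 0.01335 V

0.01335 V


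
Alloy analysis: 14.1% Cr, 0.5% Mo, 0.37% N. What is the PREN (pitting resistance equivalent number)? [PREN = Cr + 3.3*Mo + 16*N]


Apply the PREN formula: PREN = Cr + 3.3*Mo + 16*N
PREN = 14.1 + 3.3*0.5 + 16*0.37
PREN = 14.1 + 1.65 + 5.92 = 21.67

21.67


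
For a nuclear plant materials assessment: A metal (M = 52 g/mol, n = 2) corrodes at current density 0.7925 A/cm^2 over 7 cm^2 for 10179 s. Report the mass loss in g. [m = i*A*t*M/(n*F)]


Apply Faraday's law: m = i*A*t*M / (n*F)
Total charge passed Q = i*A*t = 0.7925*7*10179 = 56468.0025 C
m = Q*M/(n*F) = 56468.0025*52/(2*96485) = 15.21654 g

15.21654 g


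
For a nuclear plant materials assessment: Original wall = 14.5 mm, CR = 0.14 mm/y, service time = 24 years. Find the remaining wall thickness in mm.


Remaining wall = original − CR × time
t = 14.5 − 0.14*24 = 14.5 − 3.36 = 11.14 mm

11.14 mm


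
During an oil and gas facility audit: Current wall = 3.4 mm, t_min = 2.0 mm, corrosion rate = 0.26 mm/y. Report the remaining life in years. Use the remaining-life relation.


Apply the remaining-life relation: RL = (t_current − t_min) / CR
RL = (3.4 − 2.0) / 0.26 = 1.4 / 0.26 = 5.4 years

5.4 years


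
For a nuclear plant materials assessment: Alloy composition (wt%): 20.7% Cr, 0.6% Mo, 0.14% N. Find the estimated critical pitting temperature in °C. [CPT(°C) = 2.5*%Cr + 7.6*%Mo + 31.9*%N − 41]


Apply the ASTM G48 empirical CPT estimate: CPT(°C) = 2.5*%Cr + 7.6*%Mo + 31.9*%N − 41
2.5*20.7 = 51.75; 7.6*0.6 = 4.56; 31.9*0.14 = 4.466
CPT = 51.75 + 4.56 + 4.466 − 41 = 19.776 °C
Rounded to 0.1 °C: CPT ≈ 19.8 °C

19.8 °C


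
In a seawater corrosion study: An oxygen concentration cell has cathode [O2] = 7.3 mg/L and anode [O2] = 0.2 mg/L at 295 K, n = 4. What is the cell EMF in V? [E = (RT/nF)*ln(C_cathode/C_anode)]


Apply the Nernst concentration-cell relation: E = (RT/nF)*ln(C_cathode/C_anode)
RT/nF = 8.314*295/(4*96485) = 0.00635495 V
ln(7.3/0.2) = 3.59731
E = 0.00635495 * 3.59731 = 0.02286 V

0.02286 V


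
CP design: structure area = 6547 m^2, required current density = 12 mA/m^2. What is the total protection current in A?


I = area * current density, then convert mA → A (÷1000)
I = 6547 * 12 / 1000 = 78.56 A

78.56 A


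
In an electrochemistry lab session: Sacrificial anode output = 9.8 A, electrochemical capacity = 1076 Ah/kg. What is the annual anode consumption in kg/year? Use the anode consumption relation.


Annual consumption = current * hours per year / capacity
Rate = 9.8 * 8760 / 1076 = 79.8 kg/year

79.8 kg/year


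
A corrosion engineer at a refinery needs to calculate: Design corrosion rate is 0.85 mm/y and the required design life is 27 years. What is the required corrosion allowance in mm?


Corrosion allowance = CR × design life
CA = 0.85 * 27 = 22.95 mm

22.95 mm


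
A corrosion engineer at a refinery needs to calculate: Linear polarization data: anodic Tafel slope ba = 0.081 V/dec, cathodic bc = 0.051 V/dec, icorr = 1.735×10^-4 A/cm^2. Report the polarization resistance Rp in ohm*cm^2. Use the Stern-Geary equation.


Apply the Stern-Geary equation: Rp = ba*bc / (2.303*icorr*(ba+bc))
ba*bc = 0.081*0.051 = 0.004131
ba+bc = 0.132; 2.303*icorr*(ba+bc) = 2.303*1.735×10^-4*0.132 = 5.2743306×10^-5
Rp = 0.004131 / 5.2743306×10^-5 = 78.3 ohm*cm^2

78.3 ohm*cm^2


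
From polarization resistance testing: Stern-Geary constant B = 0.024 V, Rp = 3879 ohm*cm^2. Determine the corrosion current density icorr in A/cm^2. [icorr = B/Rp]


Apply the Stern-Geary relation: icorr = B / Rp
icorr = 0.024 / 3879 = 6.187×10^-6 A/cm^2

6.187×10^-6 A/cm^2


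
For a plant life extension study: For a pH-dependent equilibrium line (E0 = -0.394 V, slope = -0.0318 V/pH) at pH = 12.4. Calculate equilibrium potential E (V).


Apply the Pourbaix line equation: E = E0 + slope*pH
E = -0.394 + (-0.0318)*12.4 = -0.394 + (-0.39432) = -0.78832 V
Rounded to 3 decimal places: E = -0.788 V

-0.788 V


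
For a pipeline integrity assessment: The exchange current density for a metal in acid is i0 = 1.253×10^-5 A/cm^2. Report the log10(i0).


i0 = 1.253×10^-5 A/cm^2
log10(i0) = -4.902

-4.902


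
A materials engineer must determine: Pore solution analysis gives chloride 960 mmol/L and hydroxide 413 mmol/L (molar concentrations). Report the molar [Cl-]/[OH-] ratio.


Threshold parameter = [Cl-] / [OH-] (molar basis; both in mmol/L, so units cancel)
Ratio = 960 / 413 = 2.32

2.32


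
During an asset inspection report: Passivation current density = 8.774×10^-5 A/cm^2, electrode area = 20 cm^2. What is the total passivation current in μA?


I = i_pass * A, then convert A → μA (×10^6)
I = 8.774×10^-5 * 20 * 10^6 = 1754.8 μA

1754.8 μA


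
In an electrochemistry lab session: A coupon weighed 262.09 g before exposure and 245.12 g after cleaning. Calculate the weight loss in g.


Weight loss = initial − final
WL = 262.09 − 245.12 = 16.97 g

16.97 g


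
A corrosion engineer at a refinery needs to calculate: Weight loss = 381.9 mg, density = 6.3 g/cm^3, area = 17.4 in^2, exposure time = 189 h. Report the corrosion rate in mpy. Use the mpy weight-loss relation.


Apply the mpy weight-loss relation: CR = 534 * W / (D * A * T)
Numerator: 534 * 381.9 = 203934.6
Denominator: 6.3 * 17.4 * 189 = 20718.18
CR = 203934.6 / 20718.18 = 9.84327 mpy

9.84327 mpy


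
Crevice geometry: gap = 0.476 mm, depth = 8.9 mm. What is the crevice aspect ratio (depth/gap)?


Aspect ratio = depth / gap
Ratio = 8.9 / 0.476 = 18.7

18.7


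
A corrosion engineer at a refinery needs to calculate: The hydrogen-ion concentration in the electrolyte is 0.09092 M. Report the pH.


pH = −log10[H+]
pH = −log10(0.09092) = 1.04

1.04


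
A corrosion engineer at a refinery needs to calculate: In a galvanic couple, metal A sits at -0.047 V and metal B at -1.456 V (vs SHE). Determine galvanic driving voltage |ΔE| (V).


Driving voltage is the absolute potential difference.
|ΔE| = |-0.047 − (-1.456)| = 1.409 V

1.409 V


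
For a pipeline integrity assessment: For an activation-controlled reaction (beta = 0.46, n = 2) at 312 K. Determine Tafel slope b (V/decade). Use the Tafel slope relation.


Apply the Tafel slope relation: b = 2.303*R*T/(beta*n*F)
Numerator: 2.303 * 8.314 * 312 = 5973.91
Denominator: 0.46 * 2 * 96485 = 88766.2
b = 5973.91 / 88766.2 = 0.067 V/decade

0.067 V/decade


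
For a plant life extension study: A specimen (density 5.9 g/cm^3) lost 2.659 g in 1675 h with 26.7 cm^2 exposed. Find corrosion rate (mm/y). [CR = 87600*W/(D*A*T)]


Apply the mm/y weight-loss relation: CR = 87600 * W / (D * A * T)
Numerator: 87600 * 2.659 = 232928.4
Denominator: 5.9 * 26.7 * 1675 = 263862.75
CR = 232928.4 / 263862.75 = 0.882763 mm/y

0.882763 mm/y


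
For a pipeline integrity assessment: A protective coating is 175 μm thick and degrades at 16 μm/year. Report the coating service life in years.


Service life = thickness / degradation rate
Life = 175 / 16 = 10.9 years

10.9 years


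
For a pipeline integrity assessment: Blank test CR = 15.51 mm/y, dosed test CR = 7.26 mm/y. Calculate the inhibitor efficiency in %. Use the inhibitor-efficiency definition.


Apply the inhibitor-efficiency definition: IE = (CR_blank − CR_inh)/CR_blank × 100
IE = (15.51 − 7.26) / 15.51 × 100
IE = 8.25 / 15.51 × 100 = 53.2 %

53.2 %


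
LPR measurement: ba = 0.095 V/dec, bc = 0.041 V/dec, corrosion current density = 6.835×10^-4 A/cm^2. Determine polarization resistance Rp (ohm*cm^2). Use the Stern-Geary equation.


Apply the Stern-Geary equation: Rp = ba*bc / (2.303*icorr*(ba+bc))
ba*bc = 0.095*0.041 = 0.003895
ba+bc = 0.136; 2.303*icorr*(ba+bc) = 2.303*6.835×10^-4*0.136 = 2.1407767×10^-4
Rp = 0.003895 / 2.1407767×10^-4 = 18.19 ohm*cm^2

18.19 ohm*cm^2


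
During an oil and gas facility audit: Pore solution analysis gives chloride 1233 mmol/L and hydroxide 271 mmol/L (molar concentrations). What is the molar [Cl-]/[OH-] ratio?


Threshold parameter = [Cl-] / [OH-] (molar basis; both in mmol/L, so units cancel)
Ratio = 1233 / 271 = 4.55

4.55


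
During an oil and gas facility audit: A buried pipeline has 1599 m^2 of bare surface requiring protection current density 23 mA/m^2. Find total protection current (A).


I = area * current density, then convert mA → A (÷1000)
I = 1599 * 23 / 1000 = 36.78 A

36.78 A


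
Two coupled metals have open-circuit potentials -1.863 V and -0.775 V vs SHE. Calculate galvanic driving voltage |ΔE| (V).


Driving voltage is the absolute potential difference.
|ΔE| = |-1.863 − (-0.775)| = 1.088 V

1.088 V


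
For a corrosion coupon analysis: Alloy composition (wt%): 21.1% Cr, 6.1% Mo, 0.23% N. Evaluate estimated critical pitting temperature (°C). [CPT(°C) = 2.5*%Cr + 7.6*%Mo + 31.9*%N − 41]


Apply the ASTM G48 empirical CPT estimate: CPT(°C) = 2.5*%Cr + 7.6*%Mo + 31.9*%N − 41
2.5*21.1 = 52.75; 7.6*6.1 = 46.36; 31.9*0.23 = 7.337
CPT = 52.75 + 46.36 + 7.337 − 41 = 65.447 °C
Rounded to 0.1 °C: CPT ≈ 65.4 °C

65.4 °C


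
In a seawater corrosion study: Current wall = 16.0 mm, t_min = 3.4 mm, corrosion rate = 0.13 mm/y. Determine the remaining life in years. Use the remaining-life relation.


Apply the remaining-life relation: RL = (t_current − t_min) / CR
RL = (16.0 − 3.4) / 0.13 = 12.6 / 0.13 = 96.9 years

96.9 years


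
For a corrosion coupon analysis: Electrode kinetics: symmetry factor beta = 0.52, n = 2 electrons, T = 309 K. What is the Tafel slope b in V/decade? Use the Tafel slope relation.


Apply the Tafel slope relation: b = 2.303*R*T/(beta*n*F)
Numerator: 2.303 * 8.314 * 309 = 5916.47
Denominator: 0.52 * 2 * 96485 = 100344.4
b = 5916.47 / 100344.4 = 0.059 V/decade

0.059 V/decade


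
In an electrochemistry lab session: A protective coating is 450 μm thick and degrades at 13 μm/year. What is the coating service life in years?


Service life = thickness / degradation rate
Life = 450 / 13 = 34.6 years

34.6 years


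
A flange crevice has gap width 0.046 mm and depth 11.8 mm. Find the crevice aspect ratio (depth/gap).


Aspect ratio = depth / gap
Ratio = 11.8 / 0.046 = 256.5

256.5


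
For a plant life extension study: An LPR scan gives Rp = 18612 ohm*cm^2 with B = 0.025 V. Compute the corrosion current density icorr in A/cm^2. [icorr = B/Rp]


Apply the Stern-Geary relation: icorr = B / Rp
icorr = 0.025 / 18612 = 1.343×10^-6 A/cm^2

1.343×10^-6 A/cm^2


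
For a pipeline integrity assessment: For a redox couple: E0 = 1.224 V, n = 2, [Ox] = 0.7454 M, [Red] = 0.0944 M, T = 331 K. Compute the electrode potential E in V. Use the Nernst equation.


Apply the Nernst equation: E = E0 + (RT/nF)*ln([Ox]/[Red])
Step 1: RT/nF = 8.314*331/(2*96485) = 0.01426094 V
Step 2: [Ox]/[Red] = 0.7454/0.0944 = 7.896186
Step 3: ln(7.896186) = 2.06638
Step 4: correction = 0.01426094 * 2.06638 = 0.029 V
E = 1.224 + 0.029 = 1.253 V

1.253 V


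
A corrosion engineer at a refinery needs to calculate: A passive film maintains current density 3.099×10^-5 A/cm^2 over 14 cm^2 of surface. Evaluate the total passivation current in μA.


I = i_pass * A, then convert A → μA (×10^6)
I = 3.099×10^-5 * 14 * 10^6 = 433.86 μA

433.86 μA


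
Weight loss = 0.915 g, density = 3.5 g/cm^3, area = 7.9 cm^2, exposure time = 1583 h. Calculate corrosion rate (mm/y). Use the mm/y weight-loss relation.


Apply the mm/y weight-loss relation: CR = 87600 * W / (D * A * T)
Numerator: 87600 * 0.915 = 80154.0
Denominator: 3.5 * 7.9 * 1583 = 43769.95
CR = 80154.0 / 43769.95 = 1.83126 mm/y

1.83126 mm/y


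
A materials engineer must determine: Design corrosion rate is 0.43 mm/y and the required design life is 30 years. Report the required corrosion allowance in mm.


Corrosion allowance = CR × design life
CA = 0.43 * 30 = 12.9 mm

12.9 mm


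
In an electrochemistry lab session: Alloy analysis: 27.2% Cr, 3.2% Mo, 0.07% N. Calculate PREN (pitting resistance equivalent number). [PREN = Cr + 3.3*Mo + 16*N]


Apply the PREN formula: PREN = Cr + 3.3*Mo + 16*N
PREN = 27.2 + 3.3*3.2 + 16*0.07
PREN = 27.2 + 10.56 + 1.12 = 38.88

38.88
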